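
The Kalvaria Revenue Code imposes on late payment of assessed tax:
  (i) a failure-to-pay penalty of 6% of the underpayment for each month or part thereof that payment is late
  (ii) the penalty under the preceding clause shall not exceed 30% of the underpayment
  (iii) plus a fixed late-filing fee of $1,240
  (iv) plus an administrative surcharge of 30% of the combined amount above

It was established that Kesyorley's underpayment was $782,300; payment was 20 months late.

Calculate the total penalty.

Penalty: $306,709

Accrued rate: 6% × 20 = 120%, capped at 30% → 30%
Failure-to-pay penalty: 30% of $782,300 = $234,690
Penalty before surcharge: $234,690 + $1,240 = $235,930
Administrative surcharge: 30% of $235,930 = $70,779
Total penalty: $235,930 + $70,779 = $306,709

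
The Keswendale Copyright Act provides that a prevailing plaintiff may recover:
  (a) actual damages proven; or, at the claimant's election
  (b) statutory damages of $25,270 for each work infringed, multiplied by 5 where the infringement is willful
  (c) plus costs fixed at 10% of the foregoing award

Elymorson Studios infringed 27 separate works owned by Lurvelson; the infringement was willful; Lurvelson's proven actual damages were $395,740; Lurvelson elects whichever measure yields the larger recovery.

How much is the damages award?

Statutory damages: 27 × $25,270 = $682,290
Multiplied by 5: 5 × $682,290 = $3,411,450
Greater of actual damages ($395,740) or enhanced statutory damages ($3,411,450): $3,411,450
Costs: 10% of $3,411,450 = $341,145
Award plus costs: $3,411,450 + $341,145 = $3,752,595

Award: $3,752,595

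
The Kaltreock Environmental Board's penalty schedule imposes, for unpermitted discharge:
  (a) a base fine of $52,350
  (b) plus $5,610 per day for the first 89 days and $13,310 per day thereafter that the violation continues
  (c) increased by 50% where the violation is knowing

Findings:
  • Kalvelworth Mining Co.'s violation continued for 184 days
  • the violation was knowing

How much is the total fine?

$2,724,135

First 89 days: 89 × $5,610 = $499,290
Remaining days: (184 − 89) × $13,310 = $1,264,450
Per-day component: $499,290 + $1,264,450 = $1,763,740
Base plus per-day: $52,350 + $1,763,740 = $1,816,090
Enhancement: 50% of $1,816,090 = $908,045
Enhanced fine: $1,816,090 + $908,045 = $2,724,135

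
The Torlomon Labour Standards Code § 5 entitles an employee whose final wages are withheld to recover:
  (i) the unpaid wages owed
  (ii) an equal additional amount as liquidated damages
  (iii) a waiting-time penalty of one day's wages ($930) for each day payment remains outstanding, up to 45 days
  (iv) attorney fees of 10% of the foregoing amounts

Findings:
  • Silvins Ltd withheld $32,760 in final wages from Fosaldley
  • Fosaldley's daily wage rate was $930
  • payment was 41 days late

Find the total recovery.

Liquidated damages (equal amount): $32,760
Penalty days: min(41, 45) = 41
Waiting-time penalty: 41 × $930 = $38,130
Subtotal: $32,760 + $32,760 + $38,130 = $103,650
Attorney fees: 10% of $103,650 = $10,365
Total award: $103,650 + $10,365 = $114,015

$114,015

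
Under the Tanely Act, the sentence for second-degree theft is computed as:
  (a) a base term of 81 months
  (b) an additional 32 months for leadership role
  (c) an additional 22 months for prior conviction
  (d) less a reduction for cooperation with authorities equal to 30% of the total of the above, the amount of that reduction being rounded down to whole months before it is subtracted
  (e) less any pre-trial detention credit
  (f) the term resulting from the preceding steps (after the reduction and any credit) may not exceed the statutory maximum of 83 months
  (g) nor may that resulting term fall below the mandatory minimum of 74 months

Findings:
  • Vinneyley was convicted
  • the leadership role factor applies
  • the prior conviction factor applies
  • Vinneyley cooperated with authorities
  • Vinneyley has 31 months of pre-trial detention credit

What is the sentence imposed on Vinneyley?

Sentence: 74 months

Leadership role enhancement: +32 months
Prior conviction enhancement: +22 months
Adjusted term: 81 months + 32 months + 22 months = 135 months
Cooperation with authorities reduction: 30% of 135 months = 40 months (rounded down)
After reduction: 135 − 40 = 95 months
Less pre-trial detention credit: 95 months − 31 months = 64 months
Cap at 83 months: 64 months is within the cap, no reduction.
Minimum 74 months: 64 months is below the minimum → 74 months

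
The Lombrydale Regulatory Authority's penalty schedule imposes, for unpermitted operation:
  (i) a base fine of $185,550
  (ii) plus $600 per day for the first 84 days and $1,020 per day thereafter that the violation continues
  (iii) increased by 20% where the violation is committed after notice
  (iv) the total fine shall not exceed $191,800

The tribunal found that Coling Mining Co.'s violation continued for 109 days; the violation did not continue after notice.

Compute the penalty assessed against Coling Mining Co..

First 84 days: 84 × $600 = $50,400
Remaining days: (109 − 84) × $1,020 = $25,500
Per-day component: $50,400 + $25,500 = $75,900
Base plus per-day: $185,550 + $75,900 = $261,450
The violation did not continue after notice: no 20% increase.
Cap at $191,800: $261,450 exceeds the cap → $191,800

$191,800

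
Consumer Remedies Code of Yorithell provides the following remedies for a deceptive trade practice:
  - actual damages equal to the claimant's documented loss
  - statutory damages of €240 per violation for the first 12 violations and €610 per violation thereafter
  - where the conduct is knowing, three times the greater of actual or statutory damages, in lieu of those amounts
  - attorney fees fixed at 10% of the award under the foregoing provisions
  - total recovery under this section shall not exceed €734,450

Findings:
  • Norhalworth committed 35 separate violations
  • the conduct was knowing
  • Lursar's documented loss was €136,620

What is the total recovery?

€450,846

First 12 violations: 12 × €240 = €2,880
Remaining violations: (35 − 12) × €610 = €14,030
Statutory damages: €2,880 + €14,030 = €16,910
Greater of actual damages (€136,620) or statutory damages (€16,910): €136,620
Trebled: 3 × €136,620 = €409,860
Attorney fees: 10% of €409,860 = €40,986
Total before cap: €409,860 + €40,986 = €450,846
Cap at €734,450: €450,846 is within the cap, no reduction.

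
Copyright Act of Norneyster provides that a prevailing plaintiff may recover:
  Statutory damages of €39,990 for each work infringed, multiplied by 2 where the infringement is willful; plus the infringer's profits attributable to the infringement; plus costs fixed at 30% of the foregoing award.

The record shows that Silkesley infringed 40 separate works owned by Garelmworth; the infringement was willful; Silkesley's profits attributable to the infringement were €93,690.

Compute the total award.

€4,280,757

Statutory damages: 40 × €39,990 = €1,599,600
Doubled: 2 × €1,599,600 = €3,199,200
Combined award: €3,199,200 + €93,690 = €3,292,890
Costs: 30% of €3,292,890 = €987,867
Award plus costs: €3,292,890 + €987,867 = €4,280,757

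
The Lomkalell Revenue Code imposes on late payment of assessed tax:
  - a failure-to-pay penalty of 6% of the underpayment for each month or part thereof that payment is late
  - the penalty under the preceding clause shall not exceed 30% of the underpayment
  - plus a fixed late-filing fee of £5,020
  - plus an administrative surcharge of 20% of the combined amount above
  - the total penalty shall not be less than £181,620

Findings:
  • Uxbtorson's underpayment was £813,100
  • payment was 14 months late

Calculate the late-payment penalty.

Accrued rate: 6% × 14 = 84%, capped at 30% → 30%
Failure-to-pay penalty: 30% of £813,100 = £243,930
Penalty before surcharge: £243,930 + £5,020 = £248,950
Administrative surcharge: 20% of £248,950 = £49,790
Total penalty: £248,950 + £49,790 = £298,740
Minimum £181,620: £298,740 meets the minimum, no increase.

£298,740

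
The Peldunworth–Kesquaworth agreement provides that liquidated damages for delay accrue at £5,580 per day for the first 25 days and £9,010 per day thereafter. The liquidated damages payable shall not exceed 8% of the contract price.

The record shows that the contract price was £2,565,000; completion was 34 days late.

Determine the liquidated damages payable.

First 25 days: 25 × £5,580 = £139,500
Remaining days: (34 − 25) × £9,010 = £81,090
Accrued per-day damages: £139,500 + £81,090 = £220,590
Cap: 8% of £2,565,000 = £205,200
Cap at £205,200: £220,590 exceeds the cap → £205,200

£205,200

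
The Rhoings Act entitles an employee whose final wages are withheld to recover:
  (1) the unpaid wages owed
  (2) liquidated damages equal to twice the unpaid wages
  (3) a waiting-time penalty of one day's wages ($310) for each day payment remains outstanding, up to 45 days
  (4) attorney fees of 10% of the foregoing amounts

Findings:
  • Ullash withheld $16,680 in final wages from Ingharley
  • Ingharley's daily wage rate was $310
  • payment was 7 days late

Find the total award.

$57,431

Doubled: 2 × $16,680 = $33,360
Penalty days: min(7, 45) = 7
Waiting-time penalty: 7 × $310 = $2,170
Subtotal: $16,680 + $33,360 + $2,170 = $52,210
Attorney fees: 10% of $52,210 = $5,221
Total award: $52,210 + $5,221 = $57,431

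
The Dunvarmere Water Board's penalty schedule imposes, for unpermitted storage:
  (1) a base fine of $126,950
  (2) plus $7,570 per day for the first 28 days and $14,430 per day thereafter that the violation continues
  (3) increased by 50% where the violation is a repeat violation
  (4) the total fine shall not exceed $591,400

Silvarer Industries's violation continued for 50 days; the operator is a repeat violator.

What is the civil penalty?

First 28 days: 28 × $7,570 = $211,960
Remaining days: (50 − 28) × $14,430 = $317,460
Per-day component: $211,960 + $317,460 = $529,420
Base plus per-day: $126,950 + $529,420 = $656,370
Enhancement: 50% of $656,370 = $328,185
Enhanced fine: $656,370 + $328,185 = $984,555
Cap at $591,400: $984,555 exceeds the cap → $591,400

$591,400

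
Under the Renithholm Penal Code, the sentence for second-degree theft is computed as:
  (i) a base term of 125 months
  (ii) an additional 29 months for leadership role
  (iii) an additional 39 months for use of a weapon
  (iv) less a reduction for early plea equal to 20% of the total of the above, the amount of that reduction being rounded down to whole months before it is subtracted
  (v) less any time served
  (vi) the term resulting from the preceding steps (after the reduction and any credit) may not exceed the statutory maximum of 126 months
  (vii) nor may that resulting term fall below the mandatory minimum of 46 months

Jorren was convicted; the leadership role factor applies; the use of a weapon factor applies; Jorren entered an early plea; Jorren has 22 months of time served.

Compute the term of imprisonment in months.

126 months

Leadership role enhancement: +29 months
Use of a weapon enhancement: +39 months
Adjusted term: 125 months + 29 months + 39 months = 193 months
Early plea reduction: 20% of 193 months = 38 months (rounded down)
After reduction: 193 − 38 = 155 months
Less time served: 155 months − 22 months = 133 months
Cap at 126 months: 133 months exceeds the cap → 126 months
Minimum 46 months: 126 months meets the minimum, no increase.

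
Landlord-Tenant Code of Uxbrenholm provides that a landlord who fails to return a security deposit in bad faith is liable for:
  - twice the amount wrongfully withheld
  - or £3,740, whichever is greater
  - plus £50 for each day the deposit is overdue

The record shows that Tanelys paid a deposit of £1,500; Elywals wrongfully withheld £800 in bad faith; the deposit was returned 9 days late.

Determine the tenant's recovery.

Recovery: £4,190

Doubled: 2 × £800 = £1,600
Minimum £3,740: £1,600 is below the minimum → £3,740
Late-return penalty: 9 × £50 = £450
Damages plus late penalty: £3,740 + £450 = £4,190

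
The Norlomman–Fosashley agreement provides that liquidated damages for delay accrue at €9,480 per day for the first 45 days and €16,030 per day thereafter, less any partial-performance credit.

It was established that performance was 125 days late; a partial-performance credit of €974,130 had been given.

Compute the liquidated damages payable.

First 45 days: 45 × €9,480 = €426,600
Remaining days: (125 − 45) × €16,030 = €1,282,400
Accrued per-day damages: €426,600 + €1,282,400 = €1,709,000
Less partial-performance credit: €1,709,000 − €974,130 = €734,870

€734,870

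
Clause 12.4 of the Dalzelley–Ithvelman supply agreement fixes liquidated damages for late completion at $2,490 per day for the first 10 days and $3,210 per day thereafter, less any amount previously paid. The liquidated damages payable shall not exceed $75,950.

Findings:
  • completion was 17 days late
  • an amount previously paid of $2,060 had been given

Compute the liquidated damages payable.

First 10 days: 10 × $2,490 = $24,900
Remaining days: (17 − 10) × $3,210 = $22,470
Accrued per-day damages: $24,900 + $22,470 = $47,370
Less amount previously paid: $47,370 − $2,060 = $45,310
Cap at $75,950: $45,310 is within the cap, no reduction.

$45,310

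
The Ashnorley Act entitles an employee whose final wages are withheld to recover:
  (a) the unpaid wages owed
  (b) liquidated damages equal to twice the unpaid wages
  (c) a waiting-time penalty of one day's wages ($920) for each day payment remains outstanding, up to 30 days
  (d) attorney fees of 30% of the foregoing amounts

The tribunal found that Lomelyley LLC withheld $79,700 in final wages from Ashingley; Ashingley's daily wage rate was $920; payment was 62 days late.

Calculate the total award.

Total award: $346,710

Doubled: 2 × $79,700 = $159,400
Penalty days: min(62, 30) = 30
Waiting-time penalty: 30 × $920 = $27,600
Subtotal: $79,700 + $159,400 + $27,600 = $266,700
Attorney fees: 30% of $266,700 = $80,010
Total award: $266,700 + $80,010 = $346,710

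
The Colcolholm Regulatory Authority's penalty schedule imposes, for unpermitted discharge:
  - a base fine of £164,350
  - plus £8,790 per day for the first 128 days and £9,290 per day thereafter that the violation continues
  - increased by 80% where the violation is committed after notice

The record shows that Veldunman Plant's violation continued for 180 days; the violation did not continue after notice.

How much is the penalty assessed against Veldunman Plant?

First 128 days: 128 × £8,790 = £1,125,120
Remaining days: (180 − 128) × £9,290 = £483,080
Per-day component: £1,125,120 + £483,080 = £1,608,200
Base plus per-day: £164,350 + £1,608,200 = £1,772,550
The violation did not continue after notice: no 80% increase.

£1,772,550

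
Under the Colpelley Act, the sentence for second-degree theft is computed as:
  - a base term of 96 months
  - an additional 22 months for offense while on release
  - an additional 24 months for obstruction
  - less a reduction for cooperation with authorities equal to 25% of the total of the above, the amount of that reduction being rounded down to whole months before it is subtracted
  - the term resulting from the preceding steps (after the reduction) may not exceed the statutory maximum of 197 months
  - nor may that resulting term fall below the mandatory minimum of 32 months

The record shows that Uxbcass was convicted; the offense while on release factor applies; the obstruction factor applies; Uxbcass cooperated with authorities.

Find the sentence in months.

107 months

Offense while on release enhancement: +22 months
Obstruction enhancement: +24 months
Adjusted term: 96 months + 22 months + 24 months = 142 months
Cooperation with authorities reduction: 25% of 142 months = 35 months (rounded down)
After reduction: 142 − 35 = 107 months
Cap at 197 months: 107 months is within the cap, no reduction.
Minimum 32 months: 107 months meets the minimum, no increase.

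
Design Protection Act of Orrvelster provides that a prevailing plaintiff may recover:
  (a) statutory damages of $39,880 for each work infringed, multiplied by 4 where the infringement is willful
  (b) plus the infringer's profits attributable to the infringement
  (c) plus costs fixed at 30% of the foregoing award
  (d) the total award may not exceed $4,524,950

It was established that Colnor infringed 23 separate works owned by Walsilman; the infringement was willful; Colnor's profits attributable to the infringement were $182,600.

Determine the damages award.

Statutory damages: 23 × $39,880 = $917,240
Multiplied by 4: 4 × $917,240 = $3,668,960
Combined award: $3,668,960 + $182,600 = $3,851,560
Costs: 30% of $3,851,560 = $1,155,468
Award plus costs: $3,851,560 + $1,155,468 = $5,007,028
Cap at $4,524,950: $5,007,028 exceeds the cap → $4,524,950

$4,524,950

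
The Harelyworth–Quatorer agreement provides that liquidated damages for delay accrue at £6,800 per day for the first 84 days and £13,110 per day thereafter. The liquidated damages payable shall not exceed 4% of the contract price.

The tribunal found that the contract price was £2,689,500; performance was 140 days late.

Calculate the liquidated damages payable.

£107,580

First 84 days: 84 × £6,800 = £571,200
Remaining days: (140 − 84) × £13,110 = £734,160
Accrued per-day damages: £571,200 + £734,160 = £1,305,360
Cap: 4% of £2,689,500 = £107,580
Cap at £107,580: £1,305,360 exceeds the cap → £107,580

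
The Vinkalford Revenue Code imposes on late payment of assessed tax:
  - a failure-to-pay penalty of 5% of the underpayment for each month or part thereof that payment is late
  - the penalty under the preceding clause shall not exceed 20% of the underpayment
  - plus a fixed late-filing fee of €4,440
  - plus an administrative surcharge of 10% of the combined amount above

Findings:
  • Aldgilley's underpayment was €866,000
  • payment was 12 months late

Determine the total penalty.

Accrued rate: 5% × 12 = 60%, capped at 20% → 20%
Failure-to-pay penalty: 20% of €866,000 = €173,200
Penalty before surcharge: €173,200 + €4,440 = €177,640
Administrative surcharge: 10% of €177,640 = €17,764
Total penalty: €177,640 + €17,764 = €195,404

€195,404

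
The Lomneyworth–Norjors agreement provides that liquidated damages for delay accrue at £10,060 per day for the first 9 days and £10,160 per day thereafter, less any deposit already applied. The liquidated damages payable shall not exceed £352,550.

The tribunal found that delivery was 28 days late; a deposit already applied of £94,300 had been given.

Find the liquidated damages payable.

£189,280

First 9 days: 9 × £10,060 = £90,540
Remaining days: (28 − 9) × £10,160 = £193,040
Accrued per-day damages: £90,540 + £193,040 = £283,580
Less deposit already applied: £283,580 − £94,300 = £189,280
Cap at £352,550: £189,280 is within the cap, no reduction.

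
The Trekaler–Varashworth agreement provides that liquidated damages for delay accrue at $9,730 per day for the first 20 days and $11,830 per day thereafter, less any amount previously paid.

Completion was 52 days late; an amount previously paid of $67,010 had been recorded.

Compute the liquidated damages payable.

Liquidated damages: $506,150

First 20 days: 20 × $9,730 = $194,600
Remaining days: (52 − 20) × $11,830 = $378,560
Accrued per-day damages: $194,600 + $378,560 = $573,160
Less amount previously paid: $573,160 − $67,010 = $506,150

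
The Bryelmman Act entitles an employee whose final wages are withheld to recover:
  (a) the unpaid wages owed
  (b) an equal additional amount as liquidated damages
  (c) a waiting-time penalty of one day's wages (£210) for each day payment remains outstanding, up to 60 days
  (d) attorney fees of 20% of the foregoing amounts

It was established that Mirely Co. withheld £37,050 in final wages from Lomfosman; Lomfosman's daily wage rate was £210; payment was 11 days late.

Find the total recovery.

£91,692

Liquidated damages (equal amount): £37,050
Penalty days: min(11, 60) = 11
Waiting-time penalty: 11 × £210 = £2,310
Subtotal: £37,050 + £37,050 + £2,310 = £76,410
Attorney fees: 20% of £76,410 = £15,282
Total award: £76,410 + £15,282 = £91,692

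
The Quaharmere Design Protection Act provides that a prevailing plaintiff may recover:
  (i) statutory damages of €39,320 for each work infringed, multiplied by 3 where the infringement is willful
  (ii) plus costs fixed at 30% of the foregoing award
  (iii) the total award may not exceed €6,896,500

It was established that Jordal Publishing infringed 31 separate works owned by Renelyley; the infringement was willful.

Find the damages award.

Statutory damages: 31 × €39,320 = €1,218,920
Trebled: 3 × €1,218,920 = €3,656,760
Costs: 30% of €3,656,760 = €1,097,028
Award plus costs: €3,656,760 + €1,097,028 = €4,753,788
Cap at €6,896,500: €4,753,788 is within the cap, no reduction.

€4,753,788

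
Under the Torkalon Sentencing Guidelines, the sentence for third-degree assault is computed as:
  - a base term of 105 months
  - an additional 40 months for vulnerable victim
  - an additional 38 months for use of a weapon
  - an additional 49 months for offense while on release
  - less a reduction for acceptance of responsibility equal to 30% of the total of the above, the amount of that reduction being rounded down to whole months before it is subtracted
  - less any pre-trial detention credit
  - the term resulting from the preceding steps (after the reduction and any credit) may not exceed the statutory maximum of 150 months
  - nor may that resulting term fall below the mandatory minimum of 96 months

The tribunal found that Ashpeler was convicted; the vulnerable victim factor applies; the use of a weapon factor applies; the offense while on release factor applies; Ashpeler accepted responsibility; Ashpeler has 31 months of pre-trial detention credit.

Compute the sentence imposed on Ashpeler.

132 months

Vulnerable victim enhancement: +40 months
Use of a weapon enhancement: +38 months
Offense while on release enhancement: +49 months
Adjusted term: 105 months + 40 months + 38 months + 49 months = 232 months
Acceptance of responsibility reduction: 30% of 232 months = 69 months (rounded down)
After reduction: 232 − 69 = 163 months
Less pre-trial detention credit: 163 months − 31 months = 132 months
Cap at 150 months: 132 months is within the cap, no reduction.
Minimum 96 months: 132 months meets the minimum, no increase.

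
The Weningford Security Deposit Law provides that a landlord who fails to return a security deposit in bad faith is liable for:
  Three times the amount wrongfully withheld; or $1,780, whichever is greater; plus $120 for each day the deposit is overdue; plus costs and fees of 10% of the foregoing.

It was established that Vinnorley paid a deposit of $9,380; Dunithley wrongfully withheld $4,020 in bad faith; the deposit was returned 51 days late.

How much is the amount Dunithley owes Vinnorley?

Trebled: 3 × $4,020 = $12,060
Minimum $1,780: $12,060 meets the minimum, no increase.
Late-return penalty: 51 × $120 = $6,120
Damages plus late penalty: $12,060 + $6,120 = $18,180
Costs and fees: 10% of $18,180 = $1,818
Total recovery: $18,180 + $1,818 = $19,998

$19,998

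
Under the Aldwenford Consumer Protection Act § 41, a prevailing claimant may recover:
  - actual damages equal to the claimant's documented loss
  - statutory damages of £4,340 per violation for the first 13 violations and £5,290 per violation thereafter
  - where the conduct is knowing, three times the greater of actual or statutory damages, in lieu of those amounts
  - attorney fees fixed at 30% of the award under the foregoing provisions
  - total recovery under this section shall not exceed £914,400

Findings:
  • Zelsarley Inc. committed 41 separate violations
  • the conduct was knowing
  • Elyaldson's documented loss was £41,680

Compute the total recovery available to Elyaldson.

£797,706

First 13 violations: 13 × £4,340 = £56,420
Remaining violations: (41 − 13) × £5,290 = £148,120
Statutory damages: £56,420 + £148,120 = £204,540
Greater of actual damages (£41,680) or statutory damages (£204,540): £204,540
Trebled: 3 × £204,540 = £613,620
Attorney fees: 30% of £613,620 = £184,086
Total before cap: £613,620 + £184,086 = £797,706
Cap at £914,400: £797,706 is within the cap, no reduction.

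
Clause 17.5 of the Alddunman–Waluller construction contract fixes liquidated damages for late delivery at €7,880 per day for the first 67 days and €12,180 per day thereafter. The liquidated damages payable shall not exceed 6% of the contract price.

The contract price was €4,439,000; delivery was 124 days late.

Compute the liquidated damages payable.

€266,340

First 67 days: 67 × €7,880 = €527,960
Remaining days: (124 − 67) × €12,180 = €694,260
Accrued per-day damages: €527,960 + €694,260 = €1,222,220
Cap: 6% of €4,439,000 = €266,340
Cap at €266,340: €1,222,220 exceeds the cap → €266,340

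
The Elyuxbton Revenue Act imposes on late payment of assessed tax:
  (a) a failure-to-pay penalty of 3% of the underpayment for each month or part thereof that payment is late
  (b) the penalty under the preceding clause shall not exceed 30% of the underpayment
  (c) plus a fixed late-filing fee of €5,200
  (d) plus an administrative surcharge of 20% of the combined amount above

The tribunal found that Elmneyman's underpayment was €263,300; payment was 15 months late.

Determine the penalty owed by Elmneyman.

Accrued rate: 3% × 15 = 45%, capped at 30% → 30%
Failure-to-pay penalty: 30% of €263,300 = €78,990
Penalty before surcharge: €78,990 + €5,200 = €84,190
Administrative surcharge: 20% of €84,190 = €16,838
Total penalty: €84,190 + €16,838 = €101,028

€101,028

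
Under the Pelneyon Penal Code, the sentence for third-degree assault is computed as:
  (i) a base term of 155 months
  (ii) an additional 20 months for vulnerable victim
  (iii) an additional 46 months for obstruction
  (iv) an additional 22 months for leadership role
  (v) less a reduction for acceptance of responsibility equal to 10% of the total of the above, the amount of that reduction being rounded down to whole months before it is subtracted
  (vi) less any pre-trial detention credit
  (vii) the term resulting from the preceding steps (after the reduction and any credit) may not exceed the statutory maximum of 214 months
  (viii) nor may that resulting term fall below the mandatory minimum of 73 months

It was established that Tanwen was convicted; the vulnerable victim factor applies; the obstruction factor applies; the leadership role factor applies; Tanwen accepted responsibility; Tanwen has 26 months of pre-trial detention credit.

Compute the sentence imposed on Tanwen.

Sentence: 193 months

Vulnerable victim enhancement: +20 months
Obstruction enhancement: +46 months
Leadership role enhancement: +22 months
Adjusted term: 155 months + 20 months + 46 months + 22 months = 243 months
Acceptance of responsibility reduction: 10% of 243 months = 24 months (rounded down)
After reduction: 243 − 24 = 219 months
Less pre-trial detention credit: 219 months − 26 months = 193 months
Cap at 214 months: 193 months is within the cap, no reduction.
Minimum 73 months: 193 months meets the minimum, no increase.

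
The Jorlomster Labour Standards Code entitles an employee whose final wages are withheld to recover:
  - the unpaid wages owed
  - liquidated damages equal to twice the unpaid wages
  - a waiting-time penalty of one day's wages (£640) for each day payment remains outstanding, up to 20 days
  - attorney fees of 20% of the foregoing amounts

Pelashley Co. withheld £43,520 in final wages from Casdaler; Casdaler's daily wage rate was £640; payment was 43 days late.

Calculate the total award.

£172,032

Doubled: 2 × £43,520 = £87,040
Penalty days: min(43, 20) = 20
Waiting-time penalty: 20 × £640 = £12,800
Subtotal: £43,520 + £87,040 + £12,800 = £143,360
Attorney fees: 20% of £143,360 = £28,672
Total award: £143,360 + £28,672 = £172,032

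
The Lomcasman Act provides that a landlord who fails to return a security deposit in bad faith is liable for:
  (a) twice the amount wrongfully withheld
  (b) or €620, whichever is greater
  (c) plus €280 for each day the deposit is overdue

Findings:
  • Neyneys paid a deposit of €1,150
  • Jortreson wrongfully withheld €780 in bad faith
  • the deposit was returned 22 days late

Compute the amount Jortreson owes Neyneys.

Doubled: 2 × €780 = €1,560
Minimum €620: €1,560 meets the minimum, no increase.
Late-return penalty: 22 × €280 = €6,160
Damages plus late penalty: €1,560 + €6,160 = €7,720

€7,720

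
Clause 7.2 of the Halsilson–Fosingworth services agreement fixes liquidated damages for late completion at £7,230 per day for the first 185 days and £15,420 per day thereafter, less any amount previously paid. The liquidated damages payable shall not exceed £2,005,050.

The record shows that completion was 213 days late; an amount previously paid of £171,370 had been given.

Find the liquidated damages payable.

First 185 days: 185 × £7,230 = £1,337,550
Remaining days: (213 − 185) × £15,420 = £431,760
Accrued per-day damages: £1,337,550 + £431,760 = £1,769,310
Less amount previously paid: £1,769,310 − £171,370 = £1,597,940
Cap at £2,005,050: £1,597,940 is within the cap, no reduction.

£1,597,940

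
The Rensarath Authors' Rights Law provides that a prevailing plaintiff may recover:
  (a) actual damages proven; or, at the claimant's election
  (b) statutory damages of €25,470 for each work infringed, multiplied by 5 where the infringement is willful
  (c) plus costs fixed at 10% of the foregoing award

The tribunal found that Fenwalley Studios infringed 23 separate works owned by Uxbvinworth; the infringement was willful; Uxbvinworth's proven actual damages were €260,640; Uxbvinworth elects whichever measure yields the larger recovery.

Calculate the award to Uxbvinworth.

€3,221,955

Statutory damages: 23 × €25,470 = €585,810
Multiplied by 5: 5 × €585,810 = €2,929,050
Greater of actual damages (€260,640) or enhanced statutory damages (€2,929,050): €2,929,050
Costs: 10% of €2,929,050 = €292,905
Award plus costs: €2,929,050 + €292,905 = €3,221,955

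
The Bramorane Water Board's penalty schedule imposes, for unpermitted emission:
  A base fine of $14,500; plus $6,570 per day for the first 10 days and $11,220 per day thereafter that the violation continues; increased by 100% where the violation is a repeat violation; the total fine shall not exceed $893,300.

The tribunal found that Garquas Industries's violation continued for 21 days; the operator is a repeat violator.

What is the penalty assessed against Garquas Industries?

Civil penalty: $407,240

First 10 days: 10 × $6,570 = $65,700
Remaining days: (21 − 10) × $11,220 = $123,420
Per-day component: $65,700 + $123,420 = $189,120
Base plus per-day: $14,500 + $189,120 = $203,620
Enhancement: 100% of $203,620 = $203,620
Enhanced fine: $203,620 + $203,620 = $407,240
Cap at $893,300: $407,240 is within the cap, no reduction.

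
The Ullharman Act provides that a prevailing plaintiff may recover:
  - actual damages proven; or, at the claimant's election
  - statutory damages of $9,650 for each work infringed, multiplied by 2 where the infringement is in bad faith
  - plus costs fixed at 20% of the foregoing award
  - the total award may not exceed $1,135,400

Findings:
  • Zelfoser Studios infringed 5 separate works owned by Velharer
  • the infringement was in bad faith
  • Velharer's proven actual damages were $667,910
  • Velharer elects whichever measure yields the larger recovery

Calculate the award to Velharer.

Statutory damages: 5 × $9,650 = $48,250
Doubled: 2 × $48,250 = $96,500
Greater of actual damages ($667,910) or enhanced statutory damages ($96,500): $667,910
Costs: 20% of $667,910 = $133,582
Award plus costs: $667,910 + $133,582 = $801,492
Cap at $1,135,400: $801,492 is within the cap, no reduction.

$801,492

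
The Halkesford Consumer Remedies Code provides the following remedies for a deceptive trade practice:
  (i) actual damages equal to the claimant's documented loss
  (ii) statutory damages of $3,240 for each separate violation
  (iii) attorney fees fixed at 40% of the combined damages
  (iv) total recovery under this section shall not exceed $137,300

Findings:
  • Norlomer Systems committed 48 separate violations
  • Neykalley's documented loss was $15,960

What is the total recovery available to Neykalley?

Statutory damages: 48 × $3,240 = $155,520
Combined damages: $15,960 + $155,520 = $171,480
Attorney fees: 40% of $171,480 = $68,592
Total before cap: $171,480 + $68,592 = $240,072
Cap at $137,300: $240,072 exceeds the cap → $137,300

$137,300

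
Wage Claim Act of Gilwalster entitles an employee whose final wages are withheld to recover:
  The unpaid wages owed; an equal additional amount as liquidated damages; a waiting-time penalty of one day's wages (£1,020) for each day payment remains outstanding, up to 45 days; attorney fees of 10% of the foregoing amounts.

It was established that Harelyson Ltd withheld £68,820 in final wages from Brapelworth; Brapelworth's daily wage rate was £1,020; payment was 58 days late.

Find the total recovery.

Liquidated damages (equal amount): £68,820
Penalty days: min(58, 45) = 45
Waiting-time penalty: 45 × £1,020 = £45,900
Subtotal: £68,820 + £68,820 + £45,900 = £183,540
Attorney fees: 10% of £183,540 = £18,354
Total award: £183,540 + £18,354 = £201,894

£201,894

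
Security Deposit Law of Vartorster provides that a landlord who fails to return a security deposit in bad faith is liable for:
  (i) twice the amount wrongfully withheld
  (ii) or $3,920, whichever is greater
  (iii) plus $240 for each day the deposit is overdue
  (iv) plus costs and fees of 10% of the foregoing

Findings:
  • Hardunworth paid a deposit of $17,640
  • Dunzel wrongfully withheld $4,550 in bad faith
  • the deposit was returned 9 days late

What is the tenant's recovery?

Doubled: 2 × $4,550 = $9,100
Minimum $3,920: $9,100 meets the minimum, no increase.
Late-return penalty: 9 × $240 = $2,160
Damages plus late penalty: $9,100 + $2,160 = $11,260
Costs and fees: 10% of $11,260 = $1,126
Total recovery: $11,260 + $1,126 = $12,386

$12,386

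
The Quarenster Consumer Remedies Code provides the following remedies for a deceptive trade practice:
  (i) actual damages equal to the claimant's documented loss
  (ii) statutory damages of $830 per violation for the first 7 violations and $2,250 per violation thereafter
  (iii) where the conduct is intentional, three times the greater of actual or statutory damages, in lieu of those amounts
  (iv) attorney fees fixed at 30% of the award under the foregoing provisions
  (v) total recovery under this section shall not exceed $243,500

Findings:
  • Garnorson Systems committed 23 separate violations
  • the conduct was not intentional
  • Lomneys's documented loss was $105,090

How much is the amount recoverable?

$190,970

First 7 violations: 7 × $830 = $5,810
Remaining violations: (23 − 7) × $2,250 = $36,000
Statutory damages: $5,810 + $36,000 = $41,810
Conduct not intentional: the in-lieu enhancement does not apply.
Actual plus statutory damages: $105,090 + $41,810 = $146,900
Attorney fees: 30% of $146,900 = $44,070
Total before cap: $146,900 + $44,070 = $190,970
Cap at $243,500: $190,970 is within the cap, no reduction.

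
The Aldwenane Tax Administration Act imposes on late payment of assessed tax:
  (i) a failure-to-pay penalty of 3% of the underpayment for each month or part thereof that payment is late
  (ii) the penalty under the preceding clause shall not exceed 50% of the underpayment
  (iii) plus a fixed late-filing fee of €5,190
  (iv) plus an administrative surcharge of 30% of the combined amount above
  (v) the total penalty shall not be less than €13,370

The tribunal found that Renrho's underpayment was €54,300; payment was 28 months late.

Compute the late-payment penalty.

Penalty: €42,042

Accrued rate: 3% × 28 = 84%, capped at 50% → 50%
Failure-to-pay penalty: 50% of €54,300 = €27,150
Penalty before surcharge: €27,150 + €5,190 = €32,340
Administrative surcharge: 30% of €32,340 = €9,702
Total penalty: €32,340 + €9,702 = €42,042
Minimum €13,370: €42,042 meets the minimum, no increase.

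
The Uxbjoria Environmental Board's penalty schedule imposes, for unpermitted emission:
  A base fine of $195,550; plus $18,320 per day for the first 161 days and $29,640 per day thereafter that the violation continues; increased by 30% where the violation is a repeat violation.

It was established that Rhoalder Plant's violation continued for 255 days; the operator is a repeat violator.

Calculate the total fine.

$7,710,599

First 161 days: 161 × $18,320 = $2,949,520
Remaining days: (255 − 161) × $29,640 = $2,786,160
Per-day component: $2,949,520 + $2,786,160 = $5,735,680
Base plus per-day: $195,550 + $5,735,680 = $5,931,230
Enhancement: 30% of $5,931,230 = $1,779,369
Enhanced fine: $5,931,230 + $1,779,369 = $7,710,599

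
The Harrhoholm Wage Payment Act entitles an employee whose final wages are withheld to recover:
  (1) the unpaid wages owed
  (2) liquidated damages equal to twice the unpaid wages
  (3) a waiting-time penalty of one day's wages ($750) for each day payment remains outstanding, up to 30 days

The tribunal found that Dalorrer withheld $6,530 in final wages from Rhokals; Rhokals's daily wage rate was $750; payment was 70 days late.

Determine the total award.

Doubled: 2 × $6,530 = $13,060
Penalty days: min(70, 30) = 30
Waiting-time penalty: 30 × $750 = $22,500
Total award: $6,530 + $13,060 + $22,500 = $42,090

$42,090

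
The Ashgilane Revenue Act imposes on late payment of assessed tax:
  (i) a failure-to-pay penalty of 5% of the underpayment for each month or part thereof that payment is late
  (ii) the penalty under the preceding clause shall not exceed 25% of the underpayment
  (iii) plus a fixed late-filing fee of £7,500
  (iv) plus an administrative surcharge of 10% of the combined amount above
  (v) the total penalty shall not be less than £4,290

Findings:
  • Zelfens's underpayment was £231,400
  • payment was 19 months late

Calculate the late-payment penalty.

Accrued rate: 5% × 19 = 95%, capped at 25% → 25%
Failure-to-pay penalty: 25% of £231,400 = £57,850
Penalty before surcharge: £57,850 + £7,500 = £65,350
Administrative surcharge: 10% of £65,350 = £6,535
Total penalty: £65,350 + £6,535 = £71,885
Minimum £4,290: £71,885 meets the minimum, no increase.

Penalty: £71,885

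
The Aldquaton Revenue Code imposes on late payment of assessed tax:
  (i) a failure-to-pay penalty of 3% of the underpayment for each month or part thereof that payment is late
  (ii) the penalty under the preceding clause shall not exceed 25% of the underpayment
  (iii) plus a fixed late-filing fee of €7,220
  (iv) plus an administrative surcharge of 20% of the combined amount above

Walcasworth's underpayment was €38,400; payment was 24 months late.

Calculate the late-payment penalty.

Accrued rate: 3% × 24 = 72%, capped at 25% → 25%
Failure-to-pay penalty: 25% of €38,400 = €9,600
Penalty before surcharge: €9,600 + €7,220 = €16,820
Administrative surcharge: 20% of €16,820 = €3,364
Total penalty: €16,820 + €3,364 = €20,184

Penalty: €20,184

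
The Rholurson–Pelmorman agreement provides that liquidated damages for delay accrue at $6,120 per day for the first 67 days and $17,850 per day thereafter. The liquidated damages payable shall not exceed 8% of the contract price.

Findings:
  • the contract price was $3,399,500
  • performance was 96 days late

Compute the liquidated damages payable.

First 67 days: 67 × $6,120 = $410,040
Remaining days: (96 − 67) × $17,850 = $517,650
Accrued per-day damages: $410,040 + $517,650 = $927,690
Cap: 8% of $3,399,500 = $271,960
Cap at $271,960: $927,690 exceeds the cap → $271,960

Liquidated damages: $271,960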